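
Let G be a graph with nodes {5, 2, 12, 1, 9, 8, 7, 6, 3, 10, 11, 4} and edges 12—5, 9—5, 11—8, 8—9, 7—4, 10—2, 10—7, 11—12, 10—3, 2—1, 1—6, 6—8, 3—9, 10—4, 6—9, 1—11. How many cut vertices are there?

1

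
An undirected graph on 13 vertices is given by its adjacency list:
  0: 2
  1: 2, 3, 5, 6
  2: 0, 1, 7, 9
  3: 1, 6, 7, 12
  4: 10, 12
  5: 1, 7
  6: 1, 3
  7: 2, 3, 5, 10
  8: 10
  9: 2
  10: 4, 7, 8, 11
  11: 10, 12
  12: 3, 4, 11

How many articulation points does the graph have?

2

Removing 2 increases the component count from 1 to 3, so 2 is a cut vertex.
Removing 10 increases the component count from 1 to 2, so 10 is a cut vertex.
By contrast removing 11 leaves 1 component; it is not a cut vertex. No other vertex is a cut vertex either.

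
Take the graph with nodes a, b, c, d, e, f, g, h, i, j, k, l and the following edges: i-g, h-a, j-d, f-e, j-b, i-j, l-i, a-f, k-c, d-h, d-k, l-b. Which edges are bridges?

The edges on the cycle l-i-j-b-l are not bridges since each lies on that cycle.
But removing d-k disconnects d from k; removing a-h disconnects a from h; removing a-f disconnects a from f; removing j-d disconnects j from d — these are bridges.
In total 8 edges are bridges.

a-f, a-h, c-k, d-h, d-j, d-k, e-f, g-i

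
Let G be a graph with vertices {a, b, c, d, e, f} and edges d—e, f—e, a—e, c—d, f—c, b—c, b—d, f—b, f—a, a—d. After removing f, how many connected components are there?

1

With f gone, the remaining components are: {a, b, c, d, e}.
That is 1 component.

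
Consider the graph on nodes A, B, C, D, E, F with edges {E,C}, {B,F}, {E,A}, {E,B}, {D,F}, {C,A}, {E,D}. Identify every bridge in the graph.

none

The edges on the cycle E-C-A-E are not bridges since each lies on that cycle.
Every edge lies on some cycle, so there are no bridges.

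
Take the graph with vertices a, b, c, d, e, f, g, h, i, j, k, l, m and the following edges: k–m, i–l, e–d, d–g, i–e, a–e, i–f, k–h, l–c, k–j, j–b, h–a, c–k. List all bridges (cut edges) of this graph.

The edges on the cycle i-l-c-k-h-a-e-i are not bridges since each lies on that cycle.
But removing k–j disconnects k from j; removing d–e disconnects d from e; removing b–j disconnects b from j; removing m–k disconnects m from k — these are bridges.
In total 6 edges are bridges.

b-j, d-e, d-g, f-i, j-k, k-m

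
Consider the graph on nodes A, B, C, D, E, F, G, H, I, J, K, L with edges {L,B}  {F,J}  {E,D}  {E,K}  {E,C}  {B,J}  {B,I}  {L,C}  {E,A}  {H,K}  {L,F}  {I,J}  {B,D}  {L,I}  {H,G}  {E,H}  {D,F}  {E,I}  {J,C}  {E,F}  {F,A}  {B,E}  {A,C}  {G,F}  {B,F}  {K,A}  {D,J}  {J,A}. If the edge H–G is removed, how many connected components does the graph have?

1

H and G are still connected via H-E-F-G, so the component count stays at 1.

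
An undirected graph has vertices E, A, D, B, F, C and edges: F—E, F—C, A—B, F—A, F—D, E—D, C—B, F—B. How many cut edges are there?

0

The edges on the cycle F-E-D-F are not bridges since each lies on that cycle.
Every edge lies on some cycle, so there are no bridges.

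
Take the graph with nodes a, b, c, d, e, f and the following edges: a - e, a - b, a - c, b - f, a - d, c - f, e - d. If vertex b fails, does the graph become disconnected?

Deleting b leaves 1 component (was 1) (its neighbors a, f remain connected to each other), so b is not a cut vertex.

No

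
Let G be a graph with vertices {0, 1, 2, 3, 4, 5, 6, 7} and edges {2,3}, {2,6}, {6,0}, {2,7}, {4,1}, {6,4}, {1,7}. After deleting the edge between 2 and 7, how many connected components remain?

2

2 and 7 are still connected via 2-6-4-1-7, so the component count stays at 2.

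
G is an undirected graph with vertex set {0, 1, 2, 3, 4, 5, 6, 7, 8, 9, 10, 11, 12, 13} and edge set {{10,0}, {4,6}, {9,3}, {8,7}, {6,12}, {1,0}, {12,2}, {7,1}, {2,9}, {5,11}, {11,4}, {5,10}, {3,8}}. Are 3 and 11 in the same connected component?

From 3 we can reach 0, 1, 2, 3, 4, 5, 6, 7, 8, 9, 10, 11, 12, which includes 11.

Yes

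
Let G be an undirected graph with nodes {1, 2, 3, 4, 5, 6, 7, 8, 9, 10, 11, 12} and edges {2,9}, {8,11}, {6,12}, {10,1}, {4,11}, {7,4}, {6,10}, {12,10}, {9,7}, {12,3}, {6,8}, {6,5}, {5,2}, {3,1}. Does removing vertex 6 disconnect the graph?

Yes

Deleting 6 raises the number of components from 1 to 2, so 6 is a cut vertex.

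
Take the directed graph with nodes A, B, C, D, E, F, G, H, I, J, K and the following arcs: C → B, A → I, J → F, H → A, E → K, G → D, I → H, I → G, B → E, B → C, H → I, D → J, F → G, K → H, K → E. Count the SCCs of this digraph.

4

{D, F, G, J} are all mutually reachable — one SCC of size 4.
{A, H, I} are all mutually reachable — one SCC of size 3.
{E, K} are all mutually reachable — one SCC of size 2.
{B, C} are all mutually reachable — one SCC of size 2.
That gives 4 strongly connected components.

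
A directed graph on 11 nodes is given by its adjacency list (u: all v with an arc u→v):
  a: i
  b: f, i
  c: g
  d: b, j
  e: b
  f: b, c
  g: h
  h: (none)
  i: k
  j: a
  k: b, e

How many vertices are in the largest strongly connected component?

{b, e, f, i, k} are all mutually reachable — one SCC of size 5.
{g} is an SCC by itself.
{h} is an SCC by itself.
{d} is an SCC by itself.
{c} is an SCC by itself.
(and 2 more singleton SCCs)
The largest has 5 vertices.

5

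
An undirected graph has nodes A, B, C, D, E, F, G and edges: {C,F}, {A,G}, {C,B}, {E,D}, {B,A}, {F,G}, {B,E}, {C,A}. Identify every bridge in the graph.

B-E, D-E

The edges on the cycle C-B-A-G-F-C are not bridges since each lies on that cycle.
But removing B—E disconnects B from E; removing D—E disconnects D from E — these are bridges.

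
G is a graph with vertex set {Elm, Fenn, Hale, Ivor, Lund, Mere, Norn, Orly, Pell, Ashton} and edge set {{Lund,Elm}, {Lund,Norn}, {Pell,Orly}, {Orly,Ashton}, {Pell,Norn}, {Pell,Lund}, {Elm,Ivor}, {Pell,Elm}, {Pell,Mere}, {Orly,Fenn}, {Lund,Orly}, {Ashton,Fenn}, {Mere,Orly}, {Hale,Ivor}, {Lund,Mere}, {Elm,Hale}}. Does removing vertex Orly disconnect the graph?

Deleting Orly raises the number of components from 1 to 2, so Orly is a cut vertex.

Yes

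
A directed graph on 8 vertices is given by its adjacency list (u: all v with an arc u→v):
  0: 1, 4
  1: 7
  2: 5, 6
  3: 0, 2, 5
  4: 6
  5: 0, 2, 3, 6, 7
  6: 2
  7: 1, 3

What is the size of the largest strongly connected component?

{0, 1, 2, 3, 4, 5, 6, 7} are all mutually reachable — one SCC of size 8.
The largest has 8 vertices.

8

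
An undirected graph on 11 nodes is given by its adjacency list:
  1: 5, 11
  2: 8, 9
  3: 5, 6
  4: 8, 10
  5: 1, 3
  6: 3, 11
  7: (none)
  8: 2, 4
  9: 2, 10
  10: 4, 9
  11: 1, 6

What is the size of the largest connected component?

7 is isolated — a component by itself.
Starting from 2 we can reach 2, 4, 8, 9, 10. That is one component of size 5.
Starting from 1 we can reach 1, 3, 5, 6, 11. That is one component of size 5.
The largest has 5 vertices.

5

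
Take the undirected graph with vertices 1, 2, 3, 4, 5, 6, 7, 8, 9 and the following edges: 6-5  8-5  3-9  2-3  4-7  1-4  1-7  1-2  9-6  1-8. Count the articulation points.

1

Removing 1 increases the component count from 1 to 2, so 1 is a cut vertex.
By contrast removing 9 leaves 1 component; it is not a cut vertex. No other vertex is a cut vertex either.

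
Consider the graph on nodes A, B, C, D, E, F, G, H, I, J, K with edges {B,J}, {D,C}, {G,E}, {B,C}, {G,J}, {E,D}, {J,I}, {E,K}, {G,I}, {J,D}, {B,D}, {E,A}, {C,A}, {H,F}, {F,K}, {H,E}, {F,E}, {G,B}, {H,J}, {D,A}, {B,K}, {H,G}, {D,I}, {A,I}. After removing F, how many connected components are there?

1

With F gone, the remaining components are: {A, B, C, D, E, G, H, I, J, K}.
That is 1 component.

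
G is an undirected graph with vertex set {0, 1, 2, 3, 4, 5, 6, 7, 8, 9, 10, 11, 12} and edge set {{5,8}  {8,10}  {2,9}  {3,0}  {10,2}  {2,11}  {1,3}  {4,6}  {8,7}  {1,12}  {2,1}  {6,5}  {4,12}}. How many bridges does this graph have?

5

The edges on the cycle 4-6-5-8-10-2-1-12-4 are not bridges since each lies on that cycle.
But removing 9–2 disconnects 9 from 2; removing 3–0 disconnects 3 from 0; removing 11–2 disconnects 11 from 2; removing 7–8 disconnects 7 from 8 — these are bridges.
In total 5 edges are bridges.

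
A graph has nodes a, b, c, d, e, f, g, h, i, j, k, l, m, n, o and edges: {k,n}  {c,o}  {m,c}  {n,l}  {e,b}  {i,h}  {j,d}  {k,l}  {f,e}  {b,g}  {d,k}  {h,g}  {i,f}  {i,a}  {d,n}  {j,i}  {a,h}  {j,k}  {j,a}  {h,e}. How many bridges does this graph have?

The edges on the cycle i-f-e-b-g-h-i are not bridges since each lies on that cycle.
But removing c - o disconnects c from o; removing m - c disconnects m from c — these are bridges.
That makes 2 bridges.

2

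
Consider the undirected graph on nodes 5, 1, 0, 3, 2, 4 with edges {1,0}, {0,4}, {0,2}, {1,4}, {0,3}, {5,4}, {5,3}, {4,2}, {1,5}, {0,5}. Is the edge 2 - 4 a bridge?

No

After removing 2 - 4, the path 2-0-4 still connects them, so the edge is not a bridge.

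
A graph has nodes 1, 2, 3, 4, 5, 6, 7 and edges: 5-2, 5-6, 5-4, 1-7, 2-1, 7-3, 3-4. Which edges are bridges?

5-6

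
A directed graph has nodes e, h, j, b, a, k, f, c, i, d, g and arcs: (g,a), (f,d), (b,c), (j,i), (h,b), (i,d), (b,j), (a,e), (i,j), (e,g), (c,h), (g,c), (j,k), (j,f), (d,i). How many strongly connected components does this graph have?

4

{d, f, i, j} are all mutually reachable — one SCC of size 4.
{b, c, h} are all mutually reachable — one SCC of size 3.
{a, e, g} are all mutually reachable — one SCC of size 3.
{k} is an SCC by itself.
That gives 4 strongly connected components.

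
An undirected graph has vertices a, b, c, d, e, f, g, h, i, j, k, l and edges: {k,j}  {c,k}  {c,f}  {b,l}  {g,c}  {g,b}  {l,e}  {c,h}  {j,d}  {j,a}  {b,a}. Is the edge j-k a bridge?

No

After removing j-k, the path j-a-b-g-c-k still connects them, so the edge is not a bridge.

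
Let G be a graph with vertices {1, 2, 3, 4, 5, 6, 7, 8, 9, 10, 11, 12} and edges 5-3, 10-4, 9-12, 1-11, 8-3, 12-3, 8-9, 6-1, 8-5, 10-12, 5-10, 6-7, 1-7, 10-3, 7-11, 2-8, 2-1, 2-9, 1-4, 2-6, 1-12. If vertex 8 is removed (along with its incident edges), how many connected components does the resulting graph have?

With 8 gone, the remaining components are: {1, 2, 3, 4, 5, 6, 7, 9, 10, 11, 12}.
That is 1 component.

1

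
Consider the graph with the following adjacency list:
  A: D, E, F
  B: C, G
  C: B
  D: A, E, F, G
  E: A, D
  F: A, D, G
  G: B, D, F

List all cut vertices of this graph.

Removing B increases the component count from 1 to 2, so B is a cut vertex.
Removing G increases the component count from 1 to 2, so G is a cut vertex.
By contrast removing A leaves 1 component; it is not a cut vertex. No other vertex is a cut vertex either.

B, G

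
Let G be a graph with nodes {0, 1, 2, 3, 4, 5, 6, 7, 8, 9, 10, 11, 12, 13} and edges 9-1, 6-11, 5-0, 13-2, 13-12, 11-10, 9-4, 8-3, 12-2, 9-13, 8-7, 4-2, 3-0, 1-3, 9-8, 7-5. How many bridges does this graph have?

2

The edges on the cycle 13-12-2-13 are not bridges since each lies on that cycle.
But removing 11-10 disconnects 11 from 10; removing 6-11 disconnects 6 from 11 — these are bridges.
That makes 2 bridges.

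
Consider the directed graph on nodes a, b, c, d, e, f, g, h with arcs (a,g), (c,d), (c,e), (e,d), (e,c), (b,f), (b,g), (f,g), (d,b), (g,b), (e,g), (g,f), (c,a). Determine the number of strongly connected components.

{b, f, g} are all mutually reachable — one SCC of size 3.
{c, e} are all mutually reachable — one SCC of size 2.
{a} is an SCC by itself.
{d} is an SCC by itself.
{h} is an SCC by itself.
That gives 5 strongly connected components.

5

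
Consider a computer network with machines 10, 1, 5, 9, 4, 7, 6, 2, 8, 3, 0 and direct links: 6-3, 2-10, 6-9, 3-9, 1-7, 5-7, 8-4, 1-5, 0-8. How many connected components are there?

4

Starting from 2 we can reach 2, 10. That is one component of size 2.
Starting from 1 we can reach 1, 5, 7. That is one component of size 3.
Starting from 0 we can reach 0, 4, 8. That is one component of size 3.
Starting from 3 we can reach 3, 6, 9. That is one component of size 3.
Total: 4 components.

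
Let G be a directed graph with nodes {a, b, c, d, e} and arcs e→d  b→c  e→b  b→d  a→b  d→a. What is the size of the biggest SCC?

3

{a, b, d} are all mutually reachable — one SCC of size 3.
{e} is an SCC by itself.
{c} is an SCC by itself.
The largest has 3 vertices.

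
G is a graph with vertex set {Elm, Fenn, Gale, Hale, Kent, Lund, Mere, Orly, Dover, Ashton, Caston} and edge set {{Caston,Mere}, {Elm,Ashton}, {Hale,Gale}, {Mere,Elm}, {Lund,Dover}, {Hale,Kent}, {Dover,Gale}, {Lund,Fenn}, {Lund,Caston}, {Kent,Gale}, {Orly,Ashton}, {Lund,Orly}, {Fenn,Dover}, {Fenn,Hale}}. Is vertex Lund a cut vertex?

Yes

Deleting Lund raises the number of components from 1 to 2, so Lund is a cut vertex.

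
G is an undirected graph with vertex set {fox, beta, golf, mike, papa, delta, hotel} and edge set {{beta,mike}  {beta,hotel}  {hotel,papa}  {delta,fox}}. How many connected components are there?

3

golf is isolated — a component by itself.
Starting from fox we can reach fox, delta. That is one component of size 2.
Starting from beta we can reach beta, mike, papa, hotel. That is one component of size 4.
Total: 3 components.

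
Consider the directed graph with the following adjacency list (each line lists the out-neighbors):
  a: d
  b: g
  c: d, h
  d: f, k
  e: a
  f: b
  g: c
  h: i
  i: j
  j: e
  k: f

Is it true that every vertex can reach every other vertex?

Yes

From i we can reach every vertex (a, b, c, d, e, f, g, h, i, j, k), and every vertex can reach i (a, b, c, d, e, f, g, h, i, j, k). So the whole graph is one strongly connected component.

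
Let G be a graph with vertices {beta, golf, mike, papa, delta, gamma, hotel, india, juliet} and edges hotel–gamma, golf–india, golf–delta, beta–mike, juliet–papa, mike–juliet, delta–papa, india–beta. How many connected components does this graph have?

Starting from gamma we can reach gamma, hotel. That is one component of size 2.
Starting from beta we can reach beta, golf, mike, papa, delta, india, juliet. That is one component of size 7.
Total: 2 components.

2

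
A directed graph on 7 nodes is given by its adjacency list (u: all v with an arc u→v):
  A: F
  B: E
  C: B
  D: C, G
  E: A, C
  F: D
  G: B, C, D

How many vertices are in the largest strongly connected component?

{A, B, C, D, E, F, G} are all mutually reachable — one SCC of size 7.
The largest has 7 vertices.

7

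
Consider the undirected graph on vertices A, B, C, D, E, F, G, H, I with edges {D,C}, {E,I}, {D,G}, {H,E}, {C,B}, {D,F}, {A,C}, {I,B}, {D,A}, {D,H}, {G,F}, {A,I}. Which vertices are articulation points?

Removing D increases the component count from 1 to 2, so D is a cut vertex.
By contrast removing H leaves 1 component; it is not a cut vertex. No other vertex is a cut vertex either.

D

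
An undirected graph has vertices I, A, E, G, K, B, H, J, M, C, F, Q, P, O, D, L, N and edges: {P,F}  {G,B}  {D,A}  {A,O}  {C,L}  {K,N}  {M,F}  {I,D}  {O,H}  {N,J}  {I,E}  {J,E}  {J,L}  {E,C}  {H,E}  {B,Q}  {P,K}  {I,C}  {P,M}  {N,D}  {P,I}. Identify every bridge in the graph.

The edges on the cycle P-M-F-P are not bridges since each lies on that cycle.
But removing G—B disconnects G from B; removing Q—B disconnects Q from B — these are bridges.

B-G, B-Q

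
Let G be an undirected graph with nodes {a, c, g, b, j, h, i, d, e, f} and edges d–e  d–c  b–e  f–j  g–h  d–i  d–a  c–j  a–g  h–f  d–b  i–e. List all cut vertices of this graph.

Removing d increases the component count from 1 to 2, so d is a cut vertex.
By contrast removing i leaves 1 component; it is not a cut vertex. No other vertex is a cut vertex either.

d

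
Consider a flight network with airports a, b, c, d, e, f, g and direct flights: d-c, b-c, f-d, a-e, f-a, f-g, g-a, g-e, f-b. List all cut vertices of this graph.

f

Removing f increases the component count from 1 to 2, so f is a cut vertex.
By contrast removing b leaves 1 component; it is not a cut vertex. No other vertex is a cut vertex either.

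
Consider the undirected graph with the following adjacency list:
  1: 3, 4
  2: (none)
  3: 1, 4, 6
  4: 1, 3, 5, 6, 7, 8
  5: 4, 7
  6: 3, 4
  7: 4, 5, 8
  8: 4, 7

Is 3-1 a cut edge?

After removing 3-1, the path 3-4-1 still connects them, so the edge is not a bridge.

No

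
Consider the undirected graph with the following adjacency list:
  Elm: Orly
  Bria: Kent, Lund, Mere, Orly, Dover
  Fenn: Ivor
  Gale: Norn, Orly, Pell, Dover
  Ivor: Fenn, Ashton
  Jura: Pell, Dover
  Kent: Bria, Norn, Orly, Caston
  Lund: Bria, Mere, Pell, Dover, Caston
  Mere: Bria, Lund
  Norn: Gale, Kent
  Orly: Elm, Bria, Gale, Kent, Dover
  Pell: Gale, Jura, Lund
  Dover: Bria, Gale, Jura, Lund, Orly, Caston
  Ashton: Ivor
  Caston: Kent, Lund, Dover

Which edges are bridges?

Ashton-Ivor, Elm-Orly, Fenn-Ivor

The edges on the cycle Orly-Dover-Gale-Norn-Kent-Orly are not bridges since each lies on that cycle.
But removing Ivor-Ashton disconnects Ivor from Ashton; removing Fenn-Ivor disconnects Fenn from Ivor; removing Orly-Elm disconnects Orly from Elm — these are bridges.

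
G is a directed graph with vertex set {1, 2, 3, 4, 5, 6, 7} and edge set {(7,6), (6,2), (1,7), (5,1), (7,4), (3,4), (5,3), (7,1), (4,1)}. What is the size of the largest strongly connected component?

{1, 4, 7} are all mutually reachable — one SCC of size 3.
{3} is an SCC by itself.
{2} is an SCC by itself.
{6} is an SCC by itself.
{5} is an SCC by itself.
The largest has 3 vertices.

3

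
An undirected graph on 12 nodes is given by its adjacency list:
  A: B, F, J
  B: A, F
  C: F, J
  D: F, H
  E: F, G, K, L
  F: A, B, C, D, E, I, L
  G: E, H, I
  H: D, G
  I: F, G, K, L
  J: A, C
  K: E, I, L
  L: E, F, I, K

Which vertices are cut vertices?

F

Removing F increases the component count from 1 to 2, so F is a cut vertex.
By contrast removing H leaves 1 component; it is not a cut vertex. No other vertex is a cut vertex either.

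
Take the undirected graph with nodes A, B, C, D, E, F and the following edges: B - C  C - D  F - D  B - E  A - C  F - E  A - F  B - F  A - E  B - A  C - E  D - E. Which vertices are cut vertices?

none

Removing E, for instance, still leaves 1 component. No single vertex removal increases the component count — the graph has no articulation points.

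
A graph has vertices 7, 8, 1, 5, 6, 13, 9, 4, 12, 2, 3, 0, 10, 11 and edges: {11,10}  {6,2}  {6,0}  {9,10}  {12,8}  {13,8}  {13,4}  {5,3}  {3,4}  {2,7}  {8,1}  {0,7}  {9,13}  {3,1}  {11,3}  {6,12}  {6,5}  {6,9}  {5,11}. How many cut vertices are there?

1

Removing 6 increases the component count from 1 to 2, so 6 is a cut vertex.
By contrast removing 4 leaves 1 component; it is not a cut vertex. No other vertex is a cut vertex either.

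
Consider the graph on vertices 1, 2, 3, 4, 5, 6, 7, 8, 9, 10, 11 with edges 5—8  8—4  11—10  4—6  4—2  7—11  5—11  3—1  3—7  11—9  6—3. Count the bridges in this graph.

4

The edges on the cycle 5-8-4-6-3-7-11-5 are not bridges since each lies on that cycle.
But removing 1—3 disconnects 1 from 3; removing 9—11 disconnects 9 from 11; removing 10—11 disconnects 10 from 11; removing 4—2 disconnects 4 from 2 — these are bridges.
That makes 4 bridges.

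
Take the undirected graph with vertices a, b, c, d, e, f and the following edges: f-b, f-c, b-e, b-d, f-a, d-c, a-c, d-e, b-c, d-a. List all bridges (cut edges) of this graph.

The edges on the cycle f-b-d-a-f are not bridges since each lies on that cycle.
Every edge lies on some cycle, so there are no bridges.

none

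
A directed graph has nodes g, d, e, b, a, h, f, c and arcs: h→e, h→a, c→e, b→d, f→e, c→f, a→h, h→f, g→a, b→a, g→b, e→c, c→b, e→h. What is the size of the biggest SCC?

6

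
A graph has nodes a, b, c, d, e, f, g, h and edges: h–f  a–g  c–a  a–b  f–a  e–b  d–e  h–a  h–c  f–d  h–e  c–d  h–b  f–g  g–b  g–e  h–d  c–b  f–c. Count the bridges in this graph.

0

The edges on the cycle h-f-d-h are not bridges since each lies on that cycle.
Every edge lies on some cycle, so there are no bridges.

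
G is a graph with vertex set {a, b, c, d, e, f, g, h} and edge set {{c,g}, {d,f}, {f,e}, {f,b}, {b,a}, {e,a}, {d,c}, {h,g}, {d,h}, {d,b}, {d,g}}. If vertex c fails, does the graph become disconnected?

Deleting c leaves 1 component (was 1) (its neighbors d, g remain connected to each other), so c is not a cut vertex.

No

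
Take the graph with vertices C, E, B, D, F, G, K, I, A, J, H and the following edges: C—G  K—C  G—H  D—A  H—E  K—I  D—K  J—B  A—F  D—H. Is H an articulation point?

Yes

Deleting H raises the number of components from 2 to 3, so H is a cut vertex.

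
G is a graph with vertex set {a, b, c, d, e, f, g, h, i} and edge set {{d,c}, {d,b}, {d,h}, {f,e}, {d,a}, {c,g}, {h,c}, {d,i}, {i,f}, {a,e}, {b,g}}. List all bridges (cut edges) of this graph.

none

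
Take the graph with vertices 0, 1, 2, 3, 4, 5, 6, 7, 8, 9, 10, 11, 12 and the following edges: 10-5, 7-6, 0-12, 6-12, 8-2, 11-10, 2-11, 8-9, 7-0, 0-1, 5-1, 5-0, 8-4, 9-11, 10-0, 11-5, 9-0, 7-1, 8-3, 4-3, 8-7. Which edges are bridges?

none

The edges on the cycle 8-4-3-8 are not bridges since each lies on that cycle.
Every edge lies on some cycle, so there are no bridges.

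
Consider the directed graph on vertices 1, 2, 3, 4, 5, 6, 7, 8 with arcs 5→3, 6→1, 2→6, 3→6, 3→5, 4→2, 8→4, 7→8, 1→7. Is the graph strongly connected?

There is no directed path from 7 to 5, so the graph is not strongly connected.

No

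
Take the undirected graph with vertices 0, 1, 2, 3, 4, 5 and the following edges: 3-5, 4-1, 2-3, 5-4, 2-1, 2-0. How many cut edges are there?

1

The edges on the cycle 2-3-5-4-1-2 are not bridges since each lies on that cycle.
But removing 2-0 disconnects 2 from 0 — this is a bridge.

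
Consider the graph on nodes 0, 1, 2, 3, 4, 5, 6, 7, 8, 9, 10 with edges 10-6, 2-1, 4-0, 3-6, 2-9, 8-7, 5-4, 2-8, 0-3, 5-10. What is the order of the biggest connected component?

Starting from 1 we can reach 1, 2, 7, 8, 9. That is one component of size 5.
Starting from 0 we can reach 0, 3, 4, 5, 6, 10. That is one component of size 6.
The largest has 6 vertices.

6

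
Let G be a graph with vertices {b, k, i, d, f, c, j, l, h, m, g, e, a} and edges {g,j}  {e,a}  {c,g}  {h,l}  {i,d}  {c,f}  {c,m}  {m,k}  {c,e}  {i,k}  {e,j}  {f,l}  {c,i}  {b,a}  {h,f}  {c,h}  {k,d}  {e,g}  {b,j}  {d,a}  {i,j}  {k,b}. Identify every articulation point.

c

Removing c increases the component count from 1 to 2, so c is a cut vertex.
By contrast removing b leaves 1 component; it is not a cut vertex. No other vertex is a cut vertex either.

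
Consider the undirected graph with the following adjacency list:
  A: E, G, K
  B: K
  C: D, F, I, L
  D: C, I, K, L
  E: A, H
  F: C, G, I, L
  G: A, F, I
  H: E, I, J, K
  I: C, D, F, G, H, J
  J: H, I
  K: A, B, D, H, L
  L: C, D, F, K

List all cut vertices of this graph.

Removing K increases the component count from 1 to 2, so K is a cut vertex.
By contrast removing J leaves 1 component; it is not a cut vertex. No other vertex is a cut vertex either.

K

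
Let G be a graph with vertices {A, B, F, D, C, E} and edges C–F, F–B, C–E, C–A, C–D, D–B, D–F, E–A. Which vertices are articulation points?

C

Removing C increases the component count from 1 to 2, so C is a cut vertex.
By contrast removing B leaves 1 component; it is not a cut vertex. No other vertex is a cut vertex either.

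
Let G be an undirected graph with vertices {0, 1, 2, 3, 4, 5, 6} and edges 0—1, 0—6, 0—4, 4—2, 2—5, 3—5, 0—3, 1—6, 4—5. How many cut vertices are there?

1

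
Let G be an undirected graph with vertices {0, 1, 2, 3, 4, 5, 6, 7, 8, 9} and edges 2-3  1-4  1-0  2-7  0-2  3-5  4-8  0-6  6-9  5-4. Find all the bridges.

The edges on the cycle 1-0-2-3-5-4-1 are not bridges since each lies on that cycle.
But removing 4-8 disconnects 4 from 8; removing 7-2 disconnects 7 from 2; removing 0-6 disconnects 0 from 6; removing 6-9 disconnects 6 from 9 — these are bridges.

0-6, 2-7, 4-8, 6-9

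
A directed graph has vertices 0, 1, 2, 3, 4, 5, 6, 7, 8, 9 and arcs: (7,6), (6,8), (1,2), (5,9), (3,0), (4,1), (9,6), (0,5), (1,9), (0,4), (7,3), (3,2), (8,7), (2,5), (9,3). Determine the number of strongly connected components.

1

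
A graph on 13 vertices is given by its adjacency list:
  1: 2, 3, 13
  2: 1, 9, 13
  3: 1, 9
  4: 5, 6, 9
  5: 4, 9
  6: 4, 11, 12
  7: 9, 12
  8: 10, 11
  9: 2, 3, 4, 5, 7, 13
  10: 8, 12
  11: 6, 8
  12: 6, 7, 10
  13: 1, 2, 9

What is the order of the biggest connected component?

Starting from 1 we can reach 1, 2, 3, 4, 5, 6, 7, 8, 9, 10, 11, 12, 13. That is one component of size 13.
The largest has 13 vertices.

13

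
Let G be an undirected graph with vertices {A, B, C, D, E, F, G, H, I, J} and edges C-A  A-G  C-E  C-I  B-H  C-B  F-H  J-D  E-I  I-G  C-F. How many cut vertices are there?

1

Removing C increases the component count from 2 to 3, so C is a cut vertex.
By contrast removing J leaves 2 components; it is not a cut vertex. No other vertex is a cut vertex either.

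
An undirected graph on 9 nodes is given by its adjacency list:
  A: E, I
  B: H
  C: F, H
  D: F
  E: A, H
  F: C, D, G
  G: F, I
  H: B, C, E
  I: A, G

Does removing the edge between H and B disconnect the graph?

Yes

Removing H-B leaves no path between H and B: the component count goes from 1 to 2. So it is a bridge.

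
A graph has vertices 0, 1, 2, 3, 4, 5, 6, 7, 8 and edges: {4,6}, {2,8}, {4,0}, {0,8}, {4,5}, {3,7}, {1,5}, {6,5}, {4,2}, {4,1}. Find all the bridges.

3-7

The edges on the cycle 4-2-8-0-4 are not bridges since each lies on that cycle.
But removing 7–3 disconnects 7 from 3 — this is a bridge.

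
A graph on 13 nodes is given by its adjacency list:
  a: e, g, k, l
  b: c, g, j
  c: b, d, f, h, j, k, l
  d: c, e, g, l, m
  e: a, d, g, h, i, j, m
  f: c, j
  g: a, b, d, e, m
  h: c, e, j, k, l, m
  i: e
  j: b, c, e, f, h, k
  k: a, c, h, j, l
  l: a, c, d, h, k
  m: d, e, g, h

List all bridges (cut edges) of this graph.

The edges on the cycle e-g-b-j-e are not bridges since each lies on that cycle.
But removing i-e disconnects i from e — this is a bridge.

e-i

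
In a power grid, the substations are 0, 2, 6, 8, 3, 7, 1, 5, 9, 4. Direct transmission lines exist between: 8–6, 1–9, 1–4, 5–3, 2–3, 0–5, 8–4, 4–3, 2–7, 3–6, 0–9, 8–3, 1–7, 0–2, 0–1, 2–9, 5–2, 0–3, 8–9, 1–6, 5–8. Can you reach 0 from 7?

Yes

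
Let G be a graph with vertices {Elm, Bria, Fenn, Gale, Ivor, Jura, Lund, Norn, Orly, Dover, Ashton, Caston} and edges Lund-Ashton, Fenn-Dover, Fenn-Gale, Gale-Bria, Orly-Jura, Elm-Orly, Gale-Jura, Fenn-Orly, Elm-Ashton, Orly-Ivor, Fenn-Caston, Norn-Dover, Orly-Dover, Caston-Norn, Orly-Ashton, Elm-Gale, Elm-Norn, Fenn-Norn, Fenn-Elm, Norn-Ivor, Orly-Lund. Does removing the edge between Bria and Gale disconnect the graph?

Yes

Removing Bria-Gale leaves no path between Bria and Gale: the component count goes from 1 to 2. So it is a bridge.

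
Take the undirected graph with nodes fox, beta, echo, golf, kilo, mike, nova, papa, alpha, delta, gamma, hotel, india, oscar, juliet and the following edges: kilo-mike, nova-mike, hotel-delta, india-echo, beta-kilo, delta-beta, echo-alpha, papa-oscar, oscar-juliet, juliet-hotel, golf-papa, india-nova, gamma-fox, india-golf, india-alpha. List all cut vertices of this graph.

india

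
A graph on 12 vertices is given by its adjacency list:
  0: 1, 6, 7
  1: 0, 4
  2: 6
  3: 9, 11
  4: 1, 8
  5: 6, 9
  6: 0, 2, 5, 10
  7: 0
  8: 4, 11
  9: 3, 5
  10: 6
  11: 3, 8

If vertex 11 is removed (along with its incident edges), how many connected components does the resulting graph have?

With 11 gone, the remaining components are: {0, 1, 2, 3, 4, 5, 6, 7, 8, 9, 10}.
That is 1 component.

1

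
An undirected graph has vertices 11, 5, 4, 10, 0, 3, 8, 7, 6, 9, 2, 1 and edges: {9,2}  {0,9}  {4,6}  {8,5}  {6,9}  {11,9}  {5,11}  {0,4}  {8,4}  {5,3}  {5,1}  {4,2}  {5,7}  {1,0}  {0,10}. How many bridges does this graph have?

The edges on the cycle 8-5-1-0-9-6-4-8 are not bridges since each lies on that cycle.
But removing 10 - 0 disconnects 10 from 0; removing 5 - 7 disconnects 5 from 7; removing 3 - 5 disconnects 3 from 5 — these are bridges.
That makes 3 bridges.

3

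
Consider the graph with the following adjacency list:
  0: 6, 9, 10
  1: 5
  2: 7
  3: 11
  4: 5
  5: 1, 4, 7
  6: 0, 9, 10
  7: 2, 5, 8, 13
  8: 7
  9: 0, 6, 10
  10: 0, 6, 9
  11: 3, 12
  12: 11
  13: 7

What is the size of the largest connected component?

7

Starting from 3 we can reach 3, 11, 12. That is one component of size 3.
Starting from 0 we can reach 0, 6, 9, 10. That is one component of size 4.
Starting from 1 we can reach 1, 2, 4, 5, 7, 8, 13. That is one component of size 7.
The largest has 7 vertices.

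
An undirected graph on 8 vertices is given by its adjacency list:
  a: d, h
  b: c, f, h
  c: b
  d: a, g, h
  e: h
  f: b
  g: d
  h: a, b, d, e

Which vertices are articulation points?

b, d, h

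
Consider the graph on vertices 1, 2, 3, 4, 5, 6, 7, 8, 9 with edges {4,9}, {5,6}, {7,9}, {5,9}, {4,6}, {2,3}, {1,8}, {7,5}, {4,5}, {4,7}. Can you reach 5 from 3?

No

The component containing 3 is {2, 3}, and 5 is not in it.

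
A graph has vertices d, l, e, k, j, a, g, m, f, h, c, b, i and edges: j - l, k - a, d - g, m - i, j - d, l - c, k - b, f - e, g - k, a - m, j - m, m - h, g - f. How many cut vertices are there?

Removing f increases the component count from 1 to 2, so f is a cut vertex.
Removing g increases the component count from 1 to 2, so g is a cut vertex.
Removing j increases the component count from 1 to 2, so j is a cut vertex.
Likewise k, l, m are cut vertices.
By contrast removing d leaves 1 component; it is not a cut vertex. No other vertex is a cut vertex either.

6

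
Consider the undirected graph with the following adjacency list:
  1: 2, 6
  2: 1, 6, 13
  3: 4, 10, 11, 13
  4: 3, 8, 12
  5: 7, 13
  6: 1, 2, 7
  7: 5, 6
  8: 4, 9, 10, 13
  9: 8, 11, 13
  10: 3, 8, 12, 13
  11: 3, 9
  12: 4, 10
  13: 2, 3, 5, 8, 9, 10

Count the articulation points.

1

Removing 13 increases the component count from 1 to 2, so 13 is a cut vertex.
By contrast removing 1 leaves 1 component; it is not a cut vertex. No other vertex is a cut vertex either.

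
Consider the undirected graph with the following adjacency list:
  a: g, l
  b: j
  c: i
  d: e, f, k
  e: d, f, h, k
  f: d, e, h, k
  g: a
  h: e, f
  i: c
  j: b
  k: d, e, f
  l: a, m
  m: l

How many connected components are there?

4

Starting from c we can reach c, i. That is one component of size 2.
Starting from b we can reach b, j. That is one component of size 2.
Starting from a we can reach a, g, l, m. That is one component of size 4.
Starting from d we can reach d, e, f, h, k. That is one component of size 5.
Total: 4 components.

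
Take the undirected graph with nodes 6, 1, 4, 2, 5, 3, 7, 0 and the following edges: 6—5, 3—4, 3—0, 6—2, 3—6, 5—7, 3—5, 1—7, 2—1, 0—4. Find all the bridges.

none

The edges on the cycle 3-0-4-3 are not bridges since each lies on that cycle.
Every edge lies on some cycle, so there are no bridges.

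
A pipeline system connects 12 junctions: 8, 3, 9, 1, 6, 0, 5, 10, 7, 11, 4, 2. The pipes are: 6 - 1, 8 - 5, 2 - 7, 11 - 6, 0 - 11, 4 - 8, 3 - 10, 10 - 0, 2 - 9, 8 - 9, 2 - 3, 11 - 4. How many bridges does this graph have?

The edges on the cycle 2-3-10-0-11-4-8-9-2 are not bridges since each lies on that cycle.
But removing 6 - 11 disconnects 6 from 11; removing 6 - 1 disconnects 6 from 1; removing 5 - 8 disconnects 5 from 8; removing 2 - 7 disconnects 2 from 7 — these are bridges.
That makes 4 bridges.

4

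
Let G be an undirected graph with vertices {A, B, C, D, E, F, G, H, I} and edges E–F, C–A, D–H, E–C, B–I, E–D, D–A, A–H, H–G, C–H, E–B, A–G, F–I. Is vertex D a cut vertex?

Deleting D leaves 1 component (was 1) (its neighbors A, E, H remain connected to each other), so D is not a cut vertex.

No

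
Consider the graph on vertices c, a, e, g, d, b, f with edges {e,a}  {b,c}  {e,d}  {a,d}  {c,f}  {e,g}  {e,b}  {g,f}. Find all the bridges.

The edges on the cycle e-a-d-e are not bridges since each lies on that cycle.
Every edge lies on some cycle, so there are no bridges.

none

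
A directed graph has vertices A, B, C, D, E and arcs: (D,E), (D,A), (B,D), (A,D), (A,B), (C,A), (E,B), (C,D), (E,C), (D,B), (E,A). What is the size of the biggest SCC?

{A, B, C, D, E} are all mutually reachable — one SCC of size 5.
The largest has 5 vertices.

5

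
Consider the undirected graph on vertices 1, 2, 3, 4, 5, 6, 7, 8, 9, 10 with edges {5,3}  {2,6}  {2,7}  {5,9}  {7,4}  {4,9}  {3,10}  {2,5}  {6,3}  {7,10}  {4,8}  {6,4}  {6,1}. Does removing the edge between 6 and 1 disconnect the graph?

Removing 6–1 leaves no path between 6 and 1: the component count goes from 1 to 2. So it is a bridge.

Yes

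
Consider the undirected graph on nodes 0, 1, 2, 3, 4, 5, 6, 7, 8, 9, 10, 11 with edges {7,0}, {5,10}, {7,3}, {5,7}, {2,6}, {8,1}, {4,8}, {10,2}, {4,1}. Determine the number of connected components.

9 is isolated — a component by itself.
11 is isolated — a component by itself.
Starting from 1 we can reach 1, 4, 8. That is one component of size 3.
Starting from 0 we can reach 0, 2, 3, 5, 6, 7, 10. That is one component of size 7.
Total: 4 components.

4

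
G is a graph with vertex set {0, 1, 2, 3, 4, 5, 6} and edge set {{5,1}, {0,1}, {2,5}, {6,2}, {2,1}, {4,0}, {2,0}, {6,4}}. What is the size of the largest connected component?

3 is isolated — a component by itself.
Starting from 0 we can reach 0, 1, 2, 4, 5, 6. That is one component of size 6.
The largest has 6 vertices.

6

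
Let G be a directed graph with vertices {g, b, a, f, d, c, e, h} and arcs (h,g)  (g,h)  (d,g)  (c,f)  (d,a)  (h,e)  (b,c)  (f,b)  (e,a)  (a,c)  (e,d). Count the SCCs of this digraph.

3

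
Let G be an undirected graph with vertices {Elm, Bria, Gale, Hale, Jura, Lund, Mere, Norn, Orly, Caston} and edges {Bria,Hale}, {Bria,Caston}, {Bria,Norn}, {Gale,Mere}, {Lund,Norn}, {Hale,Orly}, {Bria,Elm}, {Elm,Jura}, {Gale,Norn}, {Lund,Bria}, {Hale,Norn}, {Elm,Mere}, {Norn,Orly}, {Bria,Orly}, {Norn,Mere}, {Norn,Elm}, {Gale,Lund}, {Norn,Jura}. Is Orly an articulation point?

Deleting Orly leaves 1 component (was 1) (its neighbors Bria, Hale, Norn remain connected to each other), so Orly is not a cut vertex.

No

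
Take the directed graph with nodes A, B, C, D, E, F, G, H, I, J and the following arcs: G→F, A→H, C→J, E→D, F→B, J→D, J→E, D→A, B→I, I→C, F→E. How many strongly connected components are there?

{D} is an SCC by itself.
{J} is an SCC by itself.
{G} is an SCC by itself.
{B} is an SCC by itself.
{A} is an SCC by itself.
(and 5 more singleton SCCs)
That gives 10 strongly connected components.

10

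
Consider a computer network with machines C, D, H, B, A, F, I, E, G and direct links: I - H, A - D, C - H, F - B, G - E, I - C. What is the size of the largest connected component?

3

Starting from E we can reach E, G. That is one component of size 2.
Starting from A we can reach A, D. That is one component of size 2.
Starting from B we can reach B, F. That is one component of size 2.
Starting from C we can reach C, H, I. That is one component of size 3.
The largest has 3 vertices.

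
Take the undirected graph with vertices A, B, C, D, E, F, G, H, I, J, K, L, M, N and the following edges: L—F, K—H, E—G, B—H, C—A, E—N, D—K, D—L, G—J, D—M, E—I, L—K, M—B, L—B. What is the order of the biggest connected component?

7

Starting from A we can reach A, C. That is one component of size 2.
Starting from E we can reach E, G, I, J, N. That is one component of size 5.
Starting from B we can reach B, D, F, H, K, L, M. That is one component of size 7.
The largest has 7 vertices.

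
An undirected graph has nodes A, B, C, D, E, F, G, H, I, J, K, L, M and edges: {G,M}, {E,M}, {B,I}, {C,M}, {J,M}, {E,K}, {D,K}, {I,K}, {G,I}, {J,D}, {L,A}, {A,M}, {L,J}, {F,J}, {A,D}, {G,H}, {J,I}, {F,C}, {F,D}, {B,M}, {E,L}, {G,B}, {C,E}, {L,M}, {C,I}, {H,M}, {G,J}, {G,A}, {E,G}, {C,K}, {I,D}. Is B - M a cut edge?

After removing B - M, the path B-G-M still connects them, so the edge is not a bridge.

No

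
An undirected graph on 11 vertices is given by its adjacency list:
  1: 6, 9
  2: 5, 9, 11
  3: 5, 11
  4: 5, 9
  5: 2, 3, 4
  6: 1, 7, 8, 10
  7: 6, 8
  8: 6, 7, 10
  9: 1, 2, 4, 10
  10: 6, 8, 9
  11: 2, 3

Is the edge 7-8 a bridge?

No

After removing 7-8, the path 7-6-8 still connects them, so the edge is not a bridge.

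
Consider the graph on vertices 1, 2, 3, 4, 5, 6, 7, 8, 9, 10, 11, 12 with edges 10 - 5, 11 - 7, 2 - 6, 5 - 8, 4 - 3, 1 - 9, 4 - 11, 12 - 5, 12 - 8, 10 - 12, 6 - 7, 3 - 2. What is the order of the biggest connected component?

6

Starting from 1 we can reach 1, 9. That is one component of size 2.
Starting from 5 we can reach 5, 8, 10, 12. That is one component of size 4.
Starting from 2 we can reach 2, 3, 4, 6, 7, 11. That is one component of size 6.
The largest has 6 vertices.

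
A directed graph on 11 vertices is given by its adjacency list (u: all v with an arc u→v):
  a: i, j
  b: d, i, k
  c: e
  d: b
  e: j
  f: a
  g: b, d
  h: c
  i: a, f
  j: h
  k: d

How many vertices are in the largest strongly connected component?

4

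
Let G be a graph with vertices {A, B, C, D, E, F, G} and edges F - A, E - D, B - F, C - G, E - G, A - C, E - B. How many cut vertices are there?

1

Removing E increases the component count from 1 to 2, so E is a cut vertex.
By contrast removing D leaves 1 component; it is not a cut vertex. No other vertex is a cut vertex either.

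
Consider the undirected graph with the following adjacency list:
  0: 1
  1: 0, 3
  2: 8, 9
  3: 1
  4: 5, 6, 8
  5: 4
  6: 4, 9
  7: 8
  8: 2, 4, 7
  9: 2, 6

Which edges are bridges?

The edges on the cycle 6-9-2-8-4-6 are not bridges since each lies on that cycle.
But removing 1-3 disconnects 1 from 3; removing 4-5 disconnects 4 from 5; removing 8-7 disconnects 8 from 7; removing 1-0 disconnects 1 from 0 — these are bridges.

0-1, 1-3, 4-5, 7-8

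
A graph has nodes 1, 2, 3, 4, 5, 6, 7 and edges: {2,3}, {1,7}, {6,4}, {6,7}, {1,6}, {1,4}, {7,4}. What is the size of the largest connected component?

5 is isolated — a component by itself.
Starting from 2 we can reach 2, 3. That is one component of size 2.
Starting from 1 we can reach 1, 4, 6, 7. That is one component of size 4.
The largest has 4 vertices.

4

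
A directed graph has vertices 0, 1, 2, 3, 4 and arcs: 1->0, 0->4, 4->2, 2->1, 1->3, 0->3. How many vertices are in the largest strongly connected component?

{0, 1, 2, 4} are all mutually reachable — one SCC of size 4.
{3} is an SCC by itself.
The largest has 4 vertices.

4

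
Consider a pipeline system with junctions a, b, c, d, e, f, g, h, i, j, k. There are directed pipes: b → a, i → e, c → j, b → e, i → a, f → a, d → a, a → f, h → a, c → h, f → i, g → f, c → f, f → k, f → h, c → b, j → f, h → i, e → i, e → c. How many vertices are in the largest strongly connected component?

{a, b, c, e, f, h, i, j} are all mutually reachable — one SCC of size 8.
{d} is an SCC by itself.
{k} is an SCC by itself.
{g} is an SCC by itself.
The largest has 8 vertices.

8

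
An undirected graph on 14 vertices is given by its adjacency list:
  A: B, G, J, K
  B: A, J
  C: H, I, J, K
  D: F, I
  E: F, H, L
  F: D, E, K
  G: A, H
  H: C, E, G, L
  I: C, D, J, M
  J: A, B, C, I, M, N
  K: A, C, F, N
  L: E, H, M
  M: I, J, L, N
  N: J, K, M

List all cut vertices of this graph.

none

Removing D, for instance, still leaves 1 component. No single vertex removal increases the component count — the graph has no articulation points.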